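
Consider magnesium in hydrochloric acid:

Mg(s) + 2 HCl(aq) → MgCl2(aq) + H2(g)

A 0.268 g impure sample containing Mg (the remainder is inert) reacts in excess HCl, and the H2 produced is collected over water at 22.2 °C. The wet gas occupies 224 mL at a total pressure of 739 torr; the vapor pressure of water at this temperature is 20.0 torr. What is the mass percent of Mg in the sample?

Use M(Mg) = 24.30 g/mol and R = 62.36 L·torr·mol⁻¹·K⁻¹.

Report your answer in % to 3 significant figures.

79.3 %

P(H2) = 739 − 20.0 = 719.0 torr
n(H2) = PV/RT = (719.0 × 0.2240) / (62.36 × 295.35) = 0.008744 mol
n(Mg) = (1/1) × 0.008744 = 0.008744 mol
m(Mg) = 0.008744 × 24.30 = 0.2125 g
%Mg = 0.2125 / 0.268 × 100 = 79.29%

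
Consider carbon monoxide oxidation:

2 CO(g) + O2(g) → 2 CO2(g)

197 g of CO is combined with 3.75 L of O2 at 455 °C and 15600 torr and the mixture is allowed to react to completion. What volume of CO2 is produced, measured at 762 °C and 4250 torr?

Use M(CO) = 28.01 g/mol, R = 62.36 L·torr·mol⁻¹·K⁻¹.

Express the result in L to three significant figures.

n(CO) = 197 / 28.01 = 7.033 mol
n(O2) = PV/RT = (15600 × 3.75) / (62.36 × 728.15) = 1.288 mol
For 7.033 mol CO, stoichiometry requires (1/2) × 7.033 = 3.517 mol O2; 1.288 mol is available, so O2 is limiting.
n(CO2) = (2/1) × 1.288 = 2.576 mol
V(CO2) = nRT/P = 2.576 × 62.36 × 1035.15 / 4250 = 39.13 L

39.1 L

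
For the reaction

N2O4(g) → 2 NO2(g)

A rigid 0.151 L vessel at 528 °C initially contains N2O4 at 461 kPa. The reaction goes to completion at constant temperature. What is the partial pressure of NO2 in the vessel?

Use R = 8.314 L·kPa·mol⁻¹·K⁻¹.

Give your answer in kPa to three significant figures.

n(N2O4)₀ = PV/RT = (461 × 0.151) / (8.314 × 801.15) = 0.01045 mol
n(NO2) = (2/1) × 0.01045 = 0.02090 mol
P(NO2) = nRT/V = 0.02090 × 8.314 × 801.15 / 0.151 = 921.9 kPa

922 kPa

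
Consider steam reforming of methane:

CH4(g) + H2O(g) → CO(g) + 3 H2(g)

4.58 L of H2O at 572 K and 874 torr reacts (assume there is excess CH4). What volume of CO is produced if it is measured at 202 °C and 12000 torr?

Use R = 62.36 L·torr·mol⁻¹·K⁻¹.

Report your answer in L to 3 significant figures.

n(H2O) = PV/RT = (874 × 4.58) / (62.36 × 572) = 0.1122 mol
n(CO) = (1/1) × 0.1122 = 0.1122 mol
V = nRT/P = 0.1122 × 62.36 × 475.15 / 12000 = 0.2770 L

0.277 L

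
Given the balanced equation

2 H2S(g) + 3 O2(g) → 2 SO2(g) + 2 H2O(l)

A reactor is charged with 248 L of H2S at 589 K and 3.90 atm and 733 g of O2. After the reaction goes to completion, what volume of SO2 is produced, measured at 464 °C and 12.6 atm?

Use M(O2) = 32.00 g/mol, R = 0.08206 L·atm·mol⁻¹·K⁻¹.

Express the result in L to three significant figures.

n(H2S) = PV/RT = (3.90 × 248) / (0.08206 × 589) = 20.01 mol
n(O2) = 733 / 32.00 = 22.91 mol
For 20.01 mol H2S, stoichiometry requires (3/2) × 20.01 = 30.02 mol O2; 22.91 mol is available, so O2 is limiting.
n(SO2) = (2/3) × 22.91 = 15.27 mol
V(SO2) = nRT/P = 15.27 × 0.08206 × 737.15 / 12.6 = 73.31 L

73.3 L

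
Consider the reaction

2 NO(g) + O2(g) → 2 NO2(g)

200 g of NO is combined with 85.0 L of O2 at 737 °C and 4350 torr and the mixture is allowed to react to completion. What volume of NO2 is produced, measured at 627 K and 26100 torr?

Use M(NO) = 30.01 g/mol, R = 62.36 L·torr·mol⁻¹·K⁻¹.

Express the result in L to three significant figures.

n(NO) = 200 / 30.01 = 6.664 mol
n(O2) = PV/RT = (4350 × 85.0) / (62.36 × 1010.15) = 5.870 mol
For 6.664 mol NO, stoichiometry requires (1/2) × 6.664 = 3.332 mol O2; 5.870 mol is available, so NO is limiting.
n(NO2) = (2/2) × 6.664 = 6.664 mol
V(NO2) = nRT/P = 6.664 × 62.36 × 627 / 26100 = 9.983 L

9.98 L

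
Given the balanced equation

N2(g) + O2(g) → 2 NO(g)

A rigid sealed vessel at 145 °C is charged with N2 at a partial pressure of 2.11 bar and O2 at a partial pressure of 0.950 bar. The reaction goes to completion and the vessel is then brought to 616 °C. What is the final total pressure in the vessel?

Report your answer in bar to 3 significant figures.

At constant V, partial pressures at 145 °C are proportional to moles, so apply stoichiometry directly to pressures.
P(O2) required for 2.11 bar of N2 = (1/1) × 2.11 = 2.110 bar; available 0.950 bar, so O2 is limiting.
P(N2) remaining = 2.11 − (1/1) × 0.950 = 1.160 bar
P(gaseous products) = (2)/1 × 0.950 = 1.900 bar
P_total at 145 °C = 1.160 + 1.900 = 3.060 bar
Scaling to 616 °C: P = 3.060 × 889.15/418.15 = 6.507 bar

6.51 bar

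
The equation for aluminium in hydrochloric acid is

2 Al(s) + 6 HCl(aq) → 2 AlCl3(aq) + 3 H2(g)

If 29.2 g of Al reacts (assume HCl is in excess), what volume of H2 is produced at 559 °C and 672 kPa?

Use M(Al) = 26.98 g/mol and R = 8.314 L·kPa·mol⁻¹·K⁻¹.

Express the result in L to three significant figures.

16.7 L

n(Al) = 29.20 / 26.98 = 1.082 mol
n(H2) = (3/2) × 1.082 = 1.623 mol
V = nRT/P = 1.623 × 8.314 × 832.15 / 672 = 16.71 L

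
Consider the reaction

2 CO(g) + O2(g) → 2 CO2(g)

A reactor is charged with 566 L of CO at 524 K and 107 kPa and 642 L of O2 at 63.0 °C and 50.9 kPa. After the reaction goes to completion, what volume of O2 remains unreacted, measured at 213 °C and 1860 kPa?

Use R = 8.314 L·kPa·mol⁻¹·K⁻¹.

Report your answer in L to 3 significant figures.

10.3 L

n(CO) = PV/RT = (107 × 566) / (8.314 × 524) = 13.90 mol
n(O2) = PV/RT = (50.9 × 642) / (8.314 × 336.15) = 11.69 mol
For 13.90 mol CO, stoichiometry requires (1/2) × 13.90 = 6.950 mol O2; 11.69 mol is available, so CO is limiting.
n(O2) consumed = (1/2) × 13.90 = 6.950 mol; remaining = 11.69 − 6.950 = 4.740 mol
V(O2) = nRT/P = 4.740 × 8.314 × 486.15 / 1860 = 10.30 L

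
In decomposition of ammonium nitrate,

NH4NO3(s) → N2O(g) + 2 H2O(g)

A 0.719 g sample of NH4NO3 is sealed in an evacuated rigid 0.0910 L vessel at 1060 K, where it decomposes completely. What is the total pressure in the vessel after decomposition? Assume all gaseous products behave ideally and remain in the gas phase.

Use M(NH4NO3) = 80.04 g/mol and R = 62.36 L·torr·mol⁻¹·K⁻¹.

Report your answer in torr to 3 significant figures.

n(NH4NO3) = 0.719 / 80.04 = 0.008983 mol
n(gas produced) = (3/1) × 0.008983 = 0.02695 mol
P = nRT/V = 0.02695 × 62.36 × 1060 / 0.0910 = 19580 torr

19600 torr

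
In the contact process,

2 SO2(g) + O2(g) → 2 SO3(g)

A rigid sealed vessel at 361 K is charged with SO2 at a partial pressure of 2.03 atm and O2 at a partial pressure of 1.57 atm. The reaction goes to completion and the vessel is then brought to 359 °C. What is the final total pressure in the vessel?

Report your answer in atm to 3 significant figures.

4.53 atm

Because the vessel is rigid and T is held at 361 K, work the stoichiometry in partial pressures (P_i = n_iRT/V).
P(O2) required for 2.03 atm of SO2 = (1/2) × 2.03 = 1.015 atm; available 1.57 atm, so SO2 is limiting.
P(O2) remaining = 1.57 − (1/2) × 2.03 = 0.5550 atm
P(gaseous products) = (2)/2 × 2.03 = 2.030 atm
P_total at 361 K = 0.5550 + 2.030 = 2.585 atm
Scaling to 359 °C: P = 2.585 × 632.15/361 = 4.527 atm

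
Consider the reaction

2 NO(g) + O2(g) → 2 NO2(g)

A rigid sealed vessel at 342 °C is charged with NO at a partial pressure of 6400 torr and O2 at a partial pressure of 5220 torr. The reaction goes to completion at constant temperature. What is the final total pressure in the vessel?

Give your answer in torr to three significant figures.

At constant V, partial pressures at 342 °C are proportional to moles, so apply stoichiometry directly to pressures.
P(O2) required for 6400 torr of NO = (1/2) × 6400 = 3200 torr; available 5220 torr, so NO is limiting.
P(O2) remaining = 5220 − (1/2) × 6400 = 2020 torr
P(gaseous products) = (2)/2 × 6400 = 6400 torr
P_total at 342 °C = 2020 + 6400 = 8420 torr

8420 torr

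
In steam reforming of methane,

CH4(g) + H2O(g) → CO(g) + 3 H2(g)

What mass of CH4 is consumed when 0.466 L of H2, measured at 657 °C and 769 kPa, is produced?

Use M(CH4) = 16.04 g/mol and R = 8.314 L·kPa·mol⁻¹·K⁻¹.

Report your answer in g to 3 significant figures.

0.248 g

n(H2) = PV/RT = (769 × 0.466) / (8.314 × 930.15) = 0.04634 mol
n(CH4) = (1/3) × 0.04634 = 0.01545 mol
m(CH4) = 0.01545 × 16.04 = 0.2478 g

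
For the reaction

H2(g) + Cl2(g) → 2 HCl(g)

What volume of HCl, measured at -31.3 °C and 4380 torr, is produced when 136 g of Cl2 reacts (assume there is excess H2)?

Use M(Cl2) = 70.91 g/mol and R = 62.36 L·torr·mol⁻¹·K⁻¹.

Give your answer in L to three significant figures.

13.2 L

n(Cl2) = 136.0 / 70.91 = 1.918 mol
n(HCl) = (2/1) × 1.918 = 3.836 mol
V = nRT/P = 3.836 × 62.36 × 241.85 / 4380 = 13.21 L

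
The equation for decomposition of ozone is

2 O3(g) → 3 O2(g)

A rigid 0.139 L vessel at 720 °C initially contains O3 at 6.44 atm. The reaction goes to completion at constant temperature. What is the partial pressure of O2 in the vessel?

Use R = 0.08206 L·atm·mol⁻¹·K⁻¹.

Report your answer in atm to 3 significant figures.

n(O3)₀ = PV/RT = (6.44 × 0.139) / (0.08206 × 993.15) = 0.01098 mol
n(O2) = (3/2) × 0.01098 = 0.01647 mol
P(O2) = nRT/V = 0.01647 × 0.08206 × 993.15 / 0.139 = 9.657 atm

9.66 atm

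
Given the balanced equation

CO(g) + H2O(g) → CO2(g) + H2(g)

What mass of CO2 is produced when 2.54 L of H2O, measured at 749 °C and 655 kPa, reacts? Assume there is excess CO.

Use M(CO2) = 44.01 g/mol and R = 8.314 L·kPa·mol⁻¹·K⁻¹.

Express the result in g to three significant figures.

8.62 g

n(H2O) = PV/RT = (655 × 2.54) / (8.314 × 1022.15) = 0.1958 mol
n(CO2) = (1/1) × 0.1958 = 0.1958 mol
m(CO2) = 0.1958 × 44.01 = 8.617 g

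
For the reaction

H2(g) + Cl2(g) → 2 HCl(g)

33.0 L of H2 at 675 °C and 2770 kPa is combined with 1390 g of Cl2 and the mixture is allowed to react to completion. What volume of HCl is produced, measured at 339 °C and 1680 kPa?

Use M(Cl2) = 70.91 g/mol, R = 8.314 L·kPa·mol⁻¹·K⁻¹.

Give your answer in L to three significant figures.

70.3 L

n(H2) = PV/RT = (2770 × 33.0) / (8.314 × 948.15) = 11.60 mol
n(Cl2) = 1390 / 70.91 = 19.60 mol
For 11.60 mol H2, stoichiometry requires (1/1) × 11.60 = 11.60 mol Cl2; 19.60 mol is available, so H2 is limiting.
n(HCl) = (2/1) × 11.60 = 23.20 mol
V(HCl) = nRT/P = 23.20 × 8.314 × 612.15 / 1680 = 70.28 L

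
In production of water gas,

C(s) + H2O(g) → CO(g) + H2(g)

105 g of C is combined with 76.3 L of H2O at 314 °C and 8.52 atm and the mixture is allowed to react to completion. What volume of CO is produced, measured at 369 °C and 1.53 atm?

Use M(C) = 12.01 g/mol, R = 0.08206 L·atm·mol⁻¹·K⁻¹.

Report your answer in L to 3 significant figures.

301 L

n(C) = 105 / 12.01 = 8.743 mol
n(H2O) = PV/RT = (8.52 × 76.3) / (0.08206 × 587.15) = 13.49 mol
For 8.743 mol C, stoichiometry requires (1/1) × 8.743 = 8.743 mol H2O; 13.49 mol is available, so C is limiting.
n(CO) = (1/1) × 8.743 = 8.743 mol
V(CO) = nRT/P = 8.743 × 0.08206 × 642.15 / 1.53 = 301.1 L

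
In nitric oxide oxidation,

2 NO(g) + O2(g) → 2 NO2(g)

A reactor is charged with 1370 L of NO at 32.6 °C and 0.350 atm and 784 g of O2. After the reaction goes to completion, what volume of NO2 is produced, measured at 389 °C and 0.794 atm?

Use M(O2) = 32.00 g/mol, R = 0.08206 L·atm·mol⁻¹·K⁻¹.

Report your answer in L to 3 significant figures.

n(NO) = PV/RT = (0.350 × 1370) / (0.08206 × 305.75) = 19.11 mol
n(O2) = 784 / 32.00 = 24.50 mol
For 19.11 mol NO, stoichiometry requires (1/2) × 19.11 = 9.555 mol O2; 24.50 mol is available, so NO is limiting.
n(NO2) = (2/2) × 19.11 = 19.11 mol
V(NO2) = nRT/P = 19.11 × 0.08206 × 662.15 / 0.794 = 1308 L

1310 L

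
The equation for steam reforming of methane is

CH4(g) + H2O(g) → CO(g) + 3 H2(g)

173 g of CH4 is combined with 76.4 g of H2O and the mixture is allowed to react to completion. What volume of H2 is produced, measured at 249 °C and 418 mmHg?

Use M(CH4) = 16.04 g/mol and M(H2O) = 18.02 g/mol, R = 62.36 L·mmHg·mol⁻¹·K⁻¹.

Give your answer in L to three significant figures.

n(CH4) = 173 / 16.04 = 10.79 mol
n(H2O) = 76.4 / 18.02 = 4.240 mol
For 10.79 mol CH4, stoichiometry requires (1/1) × 10.79 = 10.79 mol H2O; 4.240 mol is available, so H2O is limiting.
n(H2) = (3/1) × 4.240 = 12.72 mol
V(H2) = nRT/P = 12.72 × 62.36 × 522.15 / 418 = 990.9 L

991 L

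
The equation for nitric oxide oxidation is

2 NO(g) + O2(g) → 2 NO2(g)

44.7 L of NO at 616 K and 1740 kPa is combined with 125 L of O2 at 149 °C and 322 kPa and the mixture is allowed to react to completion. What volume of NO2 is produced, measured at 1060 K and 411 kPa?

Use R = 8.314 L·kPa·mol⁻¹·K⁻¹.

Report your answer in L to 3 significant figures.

n(NO) = PV/RT = (1740 × 44.7) / (8.314 × 616) = 15.19 mol
n(O2) = PV/RT = (322 × 125) / (8.314 × 422.15) = 11.47 mol
For 15.19 mol NO, stoichiometry requires (1/2) × 15.19 = 7.595 mol O2; 11.47 mol is available, so NO is limiting.
n(NO2) = (2/2) × 15.19 = 15.19 mol
V(NO2) = nRT/P = 15.19 × 8.314 × 1060 / 411 = 325.7 L

326 L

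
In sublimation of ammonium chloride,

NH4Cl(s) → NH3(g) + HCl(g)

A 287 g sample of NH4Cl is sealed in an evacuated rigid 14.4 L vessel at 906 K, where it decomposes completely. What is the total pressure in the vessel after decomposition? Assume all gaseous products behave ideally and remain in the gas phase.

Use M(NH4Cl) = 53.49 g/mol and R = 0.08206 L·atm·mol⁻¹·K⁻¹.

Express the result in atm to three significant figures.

n(NH4Cl) = 287 / 53.49 = 5.365 mol
n(gas produced) = (2/1) × 5.365 = 10.73 mol
P = nRT/V = 10.73 × 0.08206 × 906 / 14.4 = 55.40 atm

55.4 atm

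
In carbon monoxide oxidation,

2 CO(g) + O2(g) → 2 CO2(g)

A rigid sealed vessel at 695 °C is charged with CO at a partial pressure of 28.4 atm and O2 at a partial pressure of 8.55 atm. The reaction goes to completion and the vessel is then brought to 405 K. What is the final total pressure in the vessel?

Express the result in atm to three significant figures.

11.9 atm

Because the vessel is rigid and T is held at 695 °C, work the stoichiometry in partial pressures (P_i = n_iRT/V).
P(O2) required for 28.4 atm of CO = (1/2) × 28.4 = 14.20 atm; available 8.55 atm, so O2 is limiting.
P(CO) remaining = 28.4 − (2/1) × 8.55 = 11.30 atm
P(gaseous products) = (2)/1 × 8.55 = 17.10 atm
P_total at 695 °C = 11.30 + 17.10 = 28.40 atm
Scaling to 405 K: P = 28.40 × 405/968.15 = 11.88 atm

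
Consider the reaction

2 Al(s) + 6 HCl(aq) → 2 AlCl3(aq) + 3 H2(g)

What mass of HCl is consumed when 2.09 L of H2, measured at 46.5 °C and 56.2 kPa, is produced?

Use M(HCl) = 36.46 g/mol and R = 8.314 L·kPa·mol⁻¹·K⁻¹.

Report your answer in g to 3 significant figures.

n(H2) = PV/RT = (56.2 × 2.09) / (8.314 × 319.65) = 0.04420 mol
n(HCl) = (6/3) × 0.04420 = 0.08840 mol
m(HCl) = 0.08840 × 36.46 = 3.223 g

3.22 g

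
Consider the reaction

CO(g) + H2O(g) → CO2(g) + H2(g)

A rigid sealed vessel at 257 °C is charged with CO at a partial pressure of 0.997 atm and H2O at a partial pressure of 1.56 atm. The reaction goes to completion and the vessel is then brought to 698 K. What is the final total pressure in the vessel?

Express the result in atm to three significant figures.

With V and T fixed, P_i ∝ n_i, so the mole ratios apply directly to partial pressures at 257 °C.
P(H2O) required for 0.997 atm of CO = (1/1) × 0.997 = 0.9970 atm; available 1.56 atm, so CO is limiting.
P(H2O) remaining = 1.56 − (1/1) × 0.997 = 0.5630 atm
P(gaseous products) = (1+1)/1 × 0.997 = 1.994 atm
P_total at 257 °C = 0.5630 + 1.994 = 2.557 atm
Scaling to 698 K: P = 2.557 × 698/530.15 = 3.367 atm

3.37 atm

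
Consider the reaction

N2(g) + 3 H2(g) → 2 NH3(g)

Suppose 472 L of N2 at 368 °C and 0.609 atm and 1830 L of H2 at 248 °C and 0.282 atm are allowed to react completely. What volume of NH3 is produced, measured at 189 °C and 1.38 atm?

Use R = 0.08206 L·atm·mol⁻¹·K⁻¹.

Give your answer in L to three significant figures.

221 L

n(N2) = PV/RT = (0.609 × 472) / (0.08206 × 641.15) = 5.463 mol
n(H2) = PV/RT = (0.282 × 1830) / (0.08206 × 521.15) = 12.07 mol
For 5.463 mol N2, stoichiometry requires (3/1) × 5.463 = 16.39 mol H2; 12.07 mol is available, so H2 is limiting.
n(NH3) = (2/3) × 12.07 = 8.047 mol
V(NH3) = nRT/P = 8.047 × 0.08206 × 462.15 / 1.38 = 221.1 L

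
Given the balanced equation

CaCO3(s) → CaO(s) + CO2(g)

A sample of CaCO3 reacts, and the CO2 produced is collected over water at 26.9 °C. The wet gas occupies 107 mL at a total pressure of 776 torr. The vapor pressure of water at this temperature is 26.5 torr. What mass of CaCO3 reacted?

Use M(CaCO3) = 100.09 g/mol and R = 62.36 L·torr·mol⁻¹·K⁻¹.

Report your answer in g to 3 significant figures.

0.429 g

P(CO2) = 776 − 26.5 = 749.5 torr
n(CO2) = PV/RT = (749.5 × 0.1070) / (62.36 × 300.05) = 0.004286 mol
n(CaCO3) = (1/1) × 0.004286 = 0.004286 mol
m(CaCO3) = 0.004286 × 100.09 = 0.4290 g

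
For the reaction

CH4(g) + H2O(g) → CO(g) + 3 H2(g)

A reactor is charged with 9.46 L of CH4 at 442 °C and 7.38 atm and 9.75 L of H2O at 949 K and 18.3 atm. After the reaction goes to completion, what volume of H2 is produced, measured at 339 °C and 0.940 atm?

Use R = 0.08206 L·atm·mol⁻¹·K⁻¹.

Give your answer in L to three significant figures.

n(CH4) = PV/RT = (7.38 × 9.46) / (0.08206 × 715.15) = 1.190 mol
n(H2O) = PV/RT = (18.3 × 9.75) / (0.08206 × 949) = 2.291 mol
For 1.190 mol CH4, stoichiometry requires (1/1) × 1.190 = 1.190 mol H2O; 2.291 mol is available, so CH4 is limiting.
n(H2) = (3/1) × 1.190 = 3.570 mol
V(H2) = nRT/P = 3.570 × 0.08206 × 612.15 / 0.940 = 190.8 L

191 L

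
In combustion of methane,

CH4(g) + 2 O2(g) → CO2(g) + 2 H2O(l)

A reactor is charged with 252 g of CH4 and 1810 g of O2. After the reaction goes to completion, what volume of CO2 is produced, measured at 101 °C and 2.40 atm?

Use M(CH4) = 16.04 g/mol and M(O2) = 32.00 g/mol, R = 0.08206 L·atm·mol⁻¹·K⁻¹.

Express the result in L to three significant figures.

n(CH4) = 252 / 16.04 = 15.71 mol
n(O2) = 1810 / 32.00 = 56.56 mol
For 15.71 mol CH4, stoichiometry requires (2/1) × 15.71 = 31.42 mol O2; 56.56 mol is available, so CH4 is limiting.
n(CO2) = (1/1) × 15.71 = 15.71 mol
V(CO2) = nRT/P = 15.71 × 0.08206 × 374.15 / 2.40 = 201.0 L

201 L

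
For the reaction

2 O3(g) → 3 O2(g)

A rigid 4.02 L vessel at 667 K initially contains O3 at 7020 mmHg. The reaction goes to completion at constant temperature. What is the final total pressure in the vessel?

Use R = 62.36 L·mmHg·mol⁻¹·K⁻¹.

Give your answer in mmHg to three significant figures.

10500 mmHg

At constant T and V, P ∝ n(gas): 2 mol gas → 3 mol gas.
P_final = (3/2) × 7020 = 10530 mmHg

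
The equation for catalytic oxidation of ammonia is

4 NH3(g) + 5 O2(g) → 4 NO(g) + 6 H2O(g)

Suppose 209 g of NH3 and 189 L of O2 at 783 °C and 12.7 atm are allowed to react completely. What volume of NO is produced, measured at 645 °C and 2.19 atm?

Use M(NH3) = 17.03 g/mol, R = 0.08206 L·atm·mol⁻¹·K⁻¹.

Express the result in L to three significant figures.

422 L

n(NH3) = 209 / 17.03 = 12.27 mol
n(O2) = PV/RT = (12.7 × 189) / (0.08206 × 1056.15) = 27.70 mol
For 12.27 mol NH3, stoichiometry requires (5/4) × 12.27 = 15.34 mol O2; 27.70 mol is available, so NH3 is limiting.
n(NO) = (4/4) × 12.27 = 12.27 mol
V(NO) = nRT/P = 12.27 × 0.08206 × 918.15 / 2.19 = 422.1 L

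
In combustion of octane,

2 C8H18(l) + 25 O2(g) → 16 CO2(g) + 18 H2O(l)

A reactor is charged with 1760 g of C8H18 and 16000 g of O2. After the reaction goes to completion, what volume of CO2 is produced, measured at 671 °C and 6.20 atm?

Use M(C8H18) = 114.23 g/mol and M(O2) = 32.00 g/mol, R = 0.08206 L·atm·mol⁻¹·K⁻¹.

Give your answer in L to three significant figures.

1540 L

n(C8H18) = 1760 / 114.23 = 15.41 mol
n(O2) = 16000 / 32.00 = 500.0 mol
For 15.41 mol C8H18, stoichiometry requires (25/2) × 15.41 = 192.6 mol O2; 500.0 mol is available, so C8H18 is limiting.
n(CO2) = (16/2) × 15.41 = 123.3 mol
V(CO2) = nRT/P = 123.3 × 0.08206 × 944.15 / 6.20 = 1541 L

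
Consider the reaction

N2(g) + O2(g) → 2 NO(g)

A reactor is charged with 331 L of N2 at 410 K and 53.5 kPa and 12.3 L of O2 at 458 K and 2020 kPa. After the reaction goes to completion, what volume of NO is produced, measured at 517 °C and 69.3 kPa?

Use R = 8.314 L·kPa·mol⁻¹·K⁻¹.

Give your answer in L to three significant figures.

n(N2) = PV/RT = (53.5 × 331) / (8.314 × 410) = 5.195 mol
n(O2) = PV/RT = (2020 × 12.3) / (8.314 × 458) = 6.525 mol
For 5.195 mol N2, stoichiometry requires (1/1) × 5.195 = 5.195 mol O2; 6.525 mol is available, so N2 is limiting.
n(NO) = (2/1) × 5.195 = 10.39 mol
V(NO) = nRT/P = 10.39 × 8.314 × 790.15 / 69.3 = 984.9 L

985 L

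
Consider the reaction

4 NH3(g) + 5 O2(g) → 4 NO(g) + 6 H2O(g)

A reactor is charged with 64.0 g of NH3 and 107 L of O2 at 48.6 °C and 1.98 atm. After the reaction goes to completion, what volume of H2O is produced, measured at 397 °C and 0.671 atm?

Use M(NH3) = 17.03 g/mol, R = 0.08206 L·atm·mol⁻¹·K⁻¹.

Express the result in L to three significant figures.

462 L

n(NH3) = 64.0 / 17.03 = 3.758 mol
n(O2) = PV/RT = (1.98 × 107) / (0.08206 × 321.75) = 8.024 mol
For 3.758 mol NH3, stoichiometry requires (5/4) × 3.758 = 4.697 mol O2; 8.024 mol is available, so NH3 is limiting.
n(H2O) = (6/4) × 3.758 = 5.637 mol
V(H2O) = nRT/P = 5.637 × 0.08206 × 670.15 / 0.671 = 462.0 L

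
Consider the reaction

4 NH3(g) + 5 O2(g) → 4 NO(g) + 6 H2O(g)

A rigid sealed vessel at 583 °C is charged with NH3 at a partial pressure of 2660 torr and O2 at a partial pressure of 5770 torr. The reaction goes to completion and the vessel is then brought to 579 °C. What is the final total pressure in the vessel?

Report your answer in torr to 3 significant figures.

At constant V, partial pressures at 583 °C are proportional to moles, so apply stoichiometry directly to pressures.
P(O2) required for 2660 torr of NH3 = (5/4) × 2660 = 3325 torr; available 5770 torr, so NH3 is limiting.
P(O2) remaining = 5770 − (5/4) × 2660 = 2445 torr
P(gaseous products) = (4+6)/4 × 2660 = 6650 torr
P_total at 583 °C = 2445 + 6650 = 9095 torr
Scaling to 579 °C: P = 9095 × 852.15/856.15 = 9053 torr

9050 torr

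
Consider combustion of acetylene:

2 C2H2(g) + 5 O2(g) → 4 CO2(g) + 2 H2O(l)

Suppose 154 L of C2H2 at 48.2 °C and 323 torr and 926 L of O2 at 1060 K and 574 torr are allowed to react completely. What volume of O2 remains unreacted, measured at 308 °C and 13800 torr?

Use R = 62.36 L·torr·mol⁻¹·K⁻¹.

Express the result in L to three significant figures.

4.82 L

n(C2H2) = PV/RT = (323 × 154) / (62.36 × 321.35) = 2.482 mol
n(O2) = PV/RT = (574 × 926) / (62.36 × 1060) = 8.041 mol
For 2.482 mol C2H2, stoichiometry requires (5/2) × 2.482 = 6.205 mol O2; 8.041 mol is available, so C2H2 is limiting.
n(O2) consumed = (5/2) × 2.482 = 6.205 mol; remaining = 8.041 − 6.205 = 1.836 mol
V(O2) = nRT/P = 1.836 × 62.36 × 581.15 / 13800 = 4.822 L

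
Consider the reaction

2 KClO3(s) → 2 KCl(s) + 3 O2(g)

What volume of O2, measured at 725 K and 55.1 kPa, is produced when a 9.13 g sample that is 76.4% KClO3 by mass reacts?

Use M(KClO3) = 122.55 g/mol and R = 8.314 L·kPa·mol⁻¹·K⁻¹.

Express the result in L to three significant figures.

mass of KClO3 = 9.13 × 76.4/100 = 6.975 g
n(KClO3) = 6.975 / 122.55 = 0.05692 mol
n(O2) = (3/2) × 0.05692 = 0.08538 mol
V = nRT/P = 0.08538 × 8.314 × 725 / 55.1 = 9.340 L

9.34 L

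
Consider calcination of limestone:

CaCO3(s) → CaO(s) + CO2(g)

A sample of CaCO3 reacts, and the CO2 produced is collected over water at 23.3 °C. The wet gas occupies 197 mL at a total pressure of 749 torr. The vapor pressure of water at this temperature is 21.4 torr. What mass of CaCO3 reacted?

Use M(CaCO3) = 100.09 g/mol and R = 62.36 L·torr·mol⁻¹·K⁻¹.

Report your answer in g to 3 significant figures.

0.776 g

P(CO2) = 749 − 21.4 = 727.6 torr
n(CO2) = PV/RT = (727.6 × 0.1970) / (62.36 × 296.45) = 0.007754 mol
n(CaCO3) = (1/1) × 0.007754 = 0.007754 mol
m(CaCO3) = 0.007754 × 100.09 = 0.7761 g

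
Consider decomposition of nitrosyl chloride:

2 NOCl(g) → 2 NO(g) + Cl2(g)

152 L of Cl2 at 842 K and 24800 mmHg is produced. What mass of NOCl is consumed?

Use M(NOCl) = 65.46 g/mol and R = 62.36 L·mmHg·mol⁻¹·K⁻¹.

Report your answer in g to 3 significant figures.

9400 g

n(Cl2) = PV/RT = (24800 × 152) / (62.36 × 842) = 71.79 mol
n(NOCl) = (2/1) × 71.79 = 143.6 mol
m(NOCl) = 143.6 × 65.46 = 9400 g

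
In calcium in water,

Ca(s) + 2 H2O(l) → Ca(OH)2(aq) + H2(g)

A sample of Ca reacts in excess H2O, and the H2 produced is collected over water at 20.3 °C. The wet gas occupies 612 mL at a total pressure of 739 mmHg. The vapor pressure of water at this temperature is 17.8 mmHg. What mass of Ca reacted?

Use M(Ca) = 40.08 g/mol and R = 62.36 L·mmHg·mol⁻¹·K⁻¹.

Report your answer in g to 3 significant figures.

P(H2) = 739 − 17.8 = 721.2 mmHg
n(H2) = PV/RT = (721.2 × 0.6120) / (62.36 × 293.45) = 0.02412 mol
n(Ca) = (1/1) × 0.02412 = 0.02412 mol
m(Ca) = 0.02412 × 40.08 = 0.9667 g

0.967 g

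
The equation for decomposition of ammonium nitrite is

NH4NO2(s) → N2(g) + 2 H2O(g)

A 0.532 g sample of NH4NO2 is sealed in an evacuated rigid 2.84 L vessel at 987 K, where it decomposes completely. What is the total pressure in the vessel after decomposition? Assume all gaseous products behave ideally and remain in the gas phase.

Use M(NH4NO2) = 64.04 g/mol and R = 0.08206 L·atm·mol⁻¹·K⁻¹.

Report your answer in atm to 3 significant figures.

n(NH4NO2) = 0.532 / 64.04 = 0.008307 mol
n(gas produced) = (3/1) × 0.008307 = 0.02492 mol
P = nRT/V = 0.02492 × 0.08206 × 987 / 2.84 = 0.7107 atm

0.711 atm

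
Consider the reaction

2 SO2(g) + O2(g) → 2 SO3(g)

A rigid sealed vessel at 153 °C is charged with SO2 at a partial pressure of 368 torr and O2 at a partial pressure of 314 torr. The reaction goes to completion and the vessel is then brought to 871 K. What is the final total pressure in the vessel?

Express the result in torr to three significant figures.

1020 torr

Because the vessel is rigid and T is held at 153 °C, work the stoichiometry in partial pressures (P_i = n_iRT/V).
P(O2) required for 368 torr of SO2 = (1/2) × 368 = 184.0 torr; available 314 torr, so SO2 is limiting.
P(O2) remaining = 314 − (1/2) × 368 = 130.0 torr
P(gaseous products) = (2)/2 × 368 = 368.0 torr
P_total at 153 °C = 130.0 + 368.0 = 498.0 torr
Scaling to 871 K: P = 498.0 × 871/426.15 = 1018 torr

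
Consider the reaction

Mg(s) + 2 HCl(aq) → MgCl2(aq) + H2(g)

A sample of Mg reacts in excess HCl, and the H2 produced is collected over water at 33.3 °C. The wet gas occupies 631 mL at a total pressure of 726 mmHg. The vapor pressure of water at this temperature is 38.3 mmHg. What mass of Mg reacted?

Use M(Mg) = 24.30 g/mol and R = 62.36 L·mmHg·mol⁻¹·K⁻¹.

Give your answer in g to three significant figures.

0.552 g

P(H2) = 726 − 38.3 = 687.7 mmHg
n(H2) = PV/RT = (687.7 × 0.6310) / (62.36 × 306.45) = 0.02271 mol
n(Mg) = (1/1) × 0.02271 = 0.02271 mol
m(Mg) = 0.02271 × 24.30 = 0.5519 g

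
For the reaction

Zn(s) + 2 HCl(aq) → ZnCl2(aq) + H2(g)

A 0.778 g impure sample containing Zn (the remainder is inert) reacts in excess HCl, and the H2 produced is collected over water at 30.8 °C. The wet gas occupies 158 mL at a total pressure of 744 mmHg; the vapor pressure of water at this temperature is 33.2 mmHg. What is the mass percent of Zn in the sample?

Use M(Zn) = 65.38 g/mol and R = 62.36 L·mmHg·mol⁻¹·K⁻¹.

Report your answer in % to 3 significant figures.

49.8 %

P(H2) = 744 − 33.2 = 710.8 mmHg
n(H2) = PV/RT = (710.8 × 0.1580) / (62.36 × 303.95) = 0.005925 mol
n(Zn) = (1/1) × 0.005925 = 0.005925 mol
m(Zn) = 0.005925 × 65.38 = 0.3874 g
%Zn = 0.3874 / 0.778 × 100 = 49.79%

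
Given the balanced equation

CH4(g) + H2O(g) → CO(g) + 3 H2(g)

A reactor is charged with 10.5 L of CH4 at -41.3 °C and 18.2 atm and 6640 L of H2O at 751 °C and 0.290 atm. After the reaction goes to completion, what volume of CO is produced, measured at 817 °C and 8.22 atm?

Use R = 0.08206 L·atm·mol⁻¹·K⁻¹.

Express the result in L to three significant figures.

n(CH4) = PV/RT = (18.2 × 10.5) / (0.08206 × 231.85) = 10.04 mol
n(H2O) = PV/RT = (0.290 × 6640) / (0.08206 × 1024.15) = 22.91 mol
For 10.04 mol CH4, stoichiometry requires (1/1) × 10.04 = 10.04 mol H2O; 22.91 mol is available, so CH4 is limiting.
n(CO) = (1/1) × 10.04 = 10.04 mol
V(CO) = nRT/P = 10.04 × 0.08206 × 1090.15 / 8.22 = 109.3 L

109 L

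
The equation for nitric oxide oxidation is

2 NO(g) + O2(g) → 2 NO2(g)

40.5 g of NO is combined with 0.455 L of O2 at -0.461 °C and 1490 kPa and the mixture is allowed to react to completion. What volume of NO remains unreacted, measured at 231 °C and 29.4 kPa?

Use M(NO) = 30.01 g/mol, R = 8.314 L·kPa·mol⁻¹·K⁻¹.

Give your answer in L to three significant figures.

107 L

n(NO) = 40.5 / 30.01 = 1.350 mol
n(O2) = PV/RT = (1490 × 0.455) / (8.314 × 272.689) = 0.2990 mol
For 1.350 mol NO, stoichiometry requires (1/2) × 1.350 = 0.6750 mol O2; 0.2990 mol is available, so O2 is limiting.
n(NO) consumed = (2/1) × 0.2990 = 0.5980 mol; remaining = 1.350 − 0.5980 = 0.7520 mol
V(NO) = nRT/P = 0.7520 × 8.314 × 504.15 / 29.4 = 107.2 L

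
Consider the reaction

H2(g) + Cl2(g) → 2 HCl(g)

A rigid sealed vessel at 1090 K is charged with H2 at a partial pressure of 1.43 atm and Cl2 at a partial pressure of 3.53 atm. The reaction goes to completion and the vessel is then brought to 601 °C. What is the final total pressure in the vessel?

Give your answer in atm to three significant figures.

At constant V, partial pressures at 1090 K are proportional to moles, so apply stoichiometry directly to pressures.
P(Cl2) required for 1.43 atm of H2 = (1/1) × 1.43 = 1.430 atm; available 3.53 atm, so H2 is limiting.
P(Cl2) remaining = 3.53 − (1/1) × 1.43 = 2.100 atm
P(gaseous products) = (2)/1 × 1.43 = 2.860 atm
P_total at 1090 K = 2.100 + 2.860 = 4.960 atm
Scaling to 601 °C: P = 4.960 × 874.15/1090 = 3.978 atm

3.98 atm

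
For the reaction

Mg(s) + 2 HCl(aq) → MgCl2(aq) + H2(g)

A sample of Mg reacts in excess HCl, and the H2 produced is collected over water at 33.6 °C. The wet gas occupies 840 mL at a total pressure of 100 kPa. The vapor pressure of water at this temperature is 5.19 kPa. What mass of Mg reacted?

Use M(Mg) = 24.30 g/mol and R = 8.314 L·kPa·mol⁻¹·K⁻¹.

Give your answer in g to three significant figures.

P(H2) = 100 − 5.19 = 94.81 kPa
n(H2) = PV/RT = (94.81 × 0.8400) / (8.314 × 306.75) = 0.03123 mol
n(Mg) = (1/1) × 0.03123 = 0.03123 mol
m(Mg) = 0.03123 × 24.30 = 0.7589 g

0.759 g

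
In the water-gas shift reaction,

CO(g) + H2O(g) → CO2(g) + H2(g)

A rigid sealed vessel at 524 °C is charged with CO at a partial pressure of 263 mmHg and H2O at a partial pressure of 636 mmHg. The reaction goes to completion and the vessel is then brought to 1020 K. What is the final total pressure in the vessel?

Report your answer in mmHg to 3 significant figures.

1150 mmHg

Because the vessel is rigid and T is held at 524 °C, work the stoichiometry in partial pressures (P_i = n_iRT/V).
P(H2O) required for 263 mmHg of CO = (1/1) × 263 = 263.0 mmHg; available 636 mmHg, so CO is limiting.
P(H2O) remaining = 636 − (1/1) × 263 = 373.0 mmHg
P(gaseous products) = (1+1)/1 × 263 = 526.0 mmHg
P_total at 524 °C = 373.0 + 526.0 = 899.0 mmHg
Scaling to 1020 K: P = 899.0 × 1020/797.15 = 1150 mmHg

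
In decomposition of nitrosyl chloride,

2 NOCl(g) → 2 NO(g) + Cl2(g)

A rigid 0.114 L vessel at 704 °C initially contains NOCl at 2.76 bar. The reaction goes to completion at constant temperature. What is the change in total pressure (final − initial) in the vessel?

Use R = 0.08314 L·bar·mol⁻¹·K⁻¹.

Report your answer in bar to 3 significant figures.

1.38 bar

Since T and V are fixed, P_final/P_initial = n_final/n_initial = 3/2.
P_final = (3/2) × 2.76 = 4.140 bar; ΔP = 4.140 − 2.76 = 1.380 bar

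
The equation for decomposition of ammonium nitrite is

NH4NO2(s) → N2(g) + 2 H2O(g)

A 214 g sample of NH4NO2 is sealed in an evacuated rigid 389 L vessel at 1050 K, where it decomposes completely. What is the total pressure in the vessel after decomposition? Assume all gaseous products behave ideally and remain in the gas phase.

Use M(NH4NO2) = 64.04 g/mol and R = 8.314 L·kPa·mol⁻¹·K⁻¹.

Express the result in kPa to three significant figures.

n(NH4NO2) = 214 / 64.04 = 3.342 mol
n(gas produced) = (3/1) × 3.342 = 10.03 mol
P = nRT/V = 10.03 × 8.314 × 1050 / 389 = 225.1 kPa

225 kPa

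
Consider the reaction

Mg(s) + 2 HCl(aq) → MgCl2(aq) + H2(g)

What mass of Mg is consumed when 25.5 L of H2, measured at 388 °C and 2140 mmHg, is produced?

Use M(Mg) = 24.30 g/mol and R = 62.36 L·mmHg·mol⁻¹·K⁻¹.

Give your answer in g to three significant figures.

32.2 g

n(H2) = PV/RT = (2140 × 25.5) / (62.36 × 661.15) = 1.324 mol
n(Mg) = (1/1) × 1.324 = 1.324 mol
m(Mg) = 1.324 × 24.30 = 32.17 g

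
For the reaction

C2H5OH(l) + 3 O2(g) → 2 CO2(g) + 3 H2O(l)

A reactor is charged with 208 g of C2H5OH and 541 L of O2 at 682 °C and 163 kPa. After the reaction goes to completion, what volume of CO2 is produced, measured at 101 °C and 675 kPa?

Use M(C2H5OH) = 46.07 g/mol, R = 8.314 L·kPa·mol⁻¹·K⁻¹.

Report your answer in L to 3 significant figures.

34.1 L

n(C2H5OH) = 208 / 46.07 = 4.515 mol
n(O2) = PV/RT = (163 × 541) / (8.314 × 955.15) = 11.10 mol
For 4.515 mol C2H5OH, stoichiometry requires (3/1) × 4.515 = 13.54 mol O2; 11.10 mol is available, so O2 is limiting.
n(CO2) = (2/3) × 11.10 = 7.400 mol
V(CO2) = nRT/P = 7.400 × 8.314 × 374.15 / 675 = 34.10 L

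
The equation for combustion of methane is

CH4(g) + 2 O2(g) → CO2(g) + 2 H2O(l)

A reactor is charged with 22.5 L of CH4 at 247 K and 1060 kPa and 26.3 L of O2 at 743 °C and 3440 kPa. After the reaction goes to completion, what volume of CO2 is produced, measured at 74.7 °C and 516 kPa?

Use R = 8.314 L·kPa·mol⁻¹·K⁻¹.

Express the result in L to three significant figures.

30.0 L

n(CH4) = PV/RT = (1060 × 22.5) / (8.314 × 247) = 11.61 mol
n(O2) = PV/RT = (3440 × 26.3) / (8.314 × 1016.15) = 10.71 mol
For 11.61 mol CH4, stoichiometry requires (2/1) × 11.61 = 23.22 mol O2; 10.71 mol is available, so O2 is limiting.
n(CO2) = (1/2) × 10.71 = 5.355 mol
V(CO2) = nRT/P = 5.355 × 8.314 × 347.85 / 516 = 30.01 L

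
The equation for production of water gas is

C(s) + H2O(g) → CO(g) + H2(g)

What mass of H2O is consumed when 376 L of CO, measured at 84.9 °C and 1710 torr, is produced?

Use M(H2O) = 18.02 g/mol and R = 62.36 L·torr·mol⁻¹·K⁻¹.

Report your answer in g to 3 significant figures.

519 g

n(CO) = PV/RT = (1710 × 376) / (62.36 × 358.05) = 28.80 mol
n(H2O) = (1/1) × 28.80 = 28.80 mol
m(H2O) = 28.80 × 18.02 = 519.0 g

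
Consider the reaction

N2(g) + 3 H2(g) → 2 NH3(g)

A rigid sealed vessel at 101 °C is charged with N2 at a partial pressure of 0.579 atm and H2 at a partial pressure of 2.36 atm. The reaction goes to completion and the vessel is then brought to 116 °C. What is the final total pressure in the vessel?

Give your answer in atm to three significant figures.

Because the vessel is rigid and T is held at 101 °C, work the stoichiometry in partial pressures (P_i = n_iRT/V).
P(H2) required for 0.579 atm of N2 = (3/1) × 0.579 = 1.737 atm; available 2.36 atm, so N2 is limiting.
P(H2) remaining = 2.36 − (3/1) × 0.579 = 0.6230 atm
P(gaseous products) = (2)/1 × 0.579 = 1.158 atm
P_total at 101 °C = 0.6230 + 1.158 = 1.781 atm
Scaling to 116 °C: P = 1.781 × 389.15/374.15 = 1.852 atm

1.85 atm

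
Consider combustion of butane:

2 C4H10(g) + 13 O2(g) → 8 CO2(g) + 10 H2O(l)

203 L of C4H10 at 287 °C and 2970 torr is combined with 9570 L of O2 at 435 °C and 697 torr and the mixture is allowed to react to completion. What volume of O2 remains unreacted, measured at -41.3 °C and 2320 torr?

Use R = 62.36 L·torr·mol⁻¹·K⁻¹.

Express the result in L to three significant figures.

n(C4H10) = PV/RT = (2970 × 203) / (62.36 × 560.15) = 17.26 mol
n(O2) = PV/RT = (697 × 9570) / (62.36 × 708.15) = 151.0 mol
For 17.26 mol C4H10, stoichiometry requires (13/2) × 17.26 = 112.2 mol O2; 151.0 mol is available, so C4H10 is limiting.
n(O2) consumed = (13/2) × 17.26 = 112.2 mol; remaining = 151.0 − 112.2 = 38.80 mol
V(O2) = nRT/P = 38.80 × 62.36 × 231.85 / 2320 = 241.8 L

242 L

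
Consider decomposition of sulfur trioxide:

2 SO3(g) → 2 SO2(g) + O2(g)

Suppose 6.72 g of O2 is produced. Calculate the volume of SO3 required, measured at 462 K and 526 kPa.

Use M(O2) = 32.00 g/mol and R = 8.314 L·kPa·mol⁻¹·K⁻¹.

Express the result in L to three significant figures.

n(O2) = 6.720 / 32.00 = 0.2100 mol
n(SO3) = (2/1) × 0.2100 = 0.4200 mol
V = nRT/P = 0.4200 × 8.314 × 462 / 526 = 3.067 L

3.07 L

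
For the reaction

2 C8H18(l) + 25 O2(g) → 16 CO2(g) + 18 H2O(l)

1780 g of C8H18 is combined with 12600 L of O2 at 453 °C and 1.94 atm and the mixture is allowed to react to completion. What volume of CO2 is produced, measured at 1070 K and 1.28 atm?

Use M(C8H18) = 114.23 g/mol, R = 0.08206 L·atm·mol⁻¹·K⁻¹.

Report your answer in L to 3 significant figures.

n(C8H18) = 1780 / 114.23 = 15.58 mol
n(O2) = PV/RT = (1.94 × 12600) / (0.08206 × 726.15) = 410.2 mol
For 15.58 mol C8H18, stoichiometry requires (25/2) × 15.58 = 194.8 mol O2; 410.2 mol is available, so C8H18 is limiting.
n(CO2) = (16/2) × 15.58 = 124.6 mol
V(CO2) = nRT/P = 124.6 × 0.08206 × 1070 / 1.28 = 8547 L

8550 L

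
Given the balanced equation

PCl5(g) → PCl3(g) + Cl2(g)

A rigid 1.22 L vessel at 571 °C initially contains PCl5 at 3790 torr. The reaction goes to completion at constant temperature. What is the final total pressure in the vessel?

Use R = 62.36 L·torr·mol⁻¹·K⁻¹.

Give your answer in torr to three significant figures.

7580 torr

At constant T and V, P ∝ n(gas): 1 mol gas → 2 mol gas.
P_final = (2/1) × 3790 = 7580 torr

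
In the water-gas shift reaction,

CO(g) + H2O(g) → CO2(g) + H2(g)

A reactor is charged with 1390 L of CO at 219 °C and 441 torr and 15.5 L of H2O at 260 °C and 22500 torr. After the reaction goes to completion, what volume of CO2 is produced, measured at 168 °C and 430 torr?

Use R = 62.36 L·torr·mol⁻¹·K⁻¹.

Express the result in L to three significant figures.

n(CO) = PV/RT = (441 × 1390) / (62.36 × 492.15) = 19.97 mol
n(H2O) = PV/RT = (22500 × 15.5) / (62.36 × 533.15) = 10.49 mol
For 19.97 mol CO, stoichiometry requires (1/1) × 19.97 = 19.97 mol H2O; 10.49 mol is available, so H2O is limiting.
n(CO2) = (1/1) × 10.49 = 10.49 mol
V(CO2) = nRT/P = 10.49 × 62.36 × 441.15 / 430 = 671.1 L

671 L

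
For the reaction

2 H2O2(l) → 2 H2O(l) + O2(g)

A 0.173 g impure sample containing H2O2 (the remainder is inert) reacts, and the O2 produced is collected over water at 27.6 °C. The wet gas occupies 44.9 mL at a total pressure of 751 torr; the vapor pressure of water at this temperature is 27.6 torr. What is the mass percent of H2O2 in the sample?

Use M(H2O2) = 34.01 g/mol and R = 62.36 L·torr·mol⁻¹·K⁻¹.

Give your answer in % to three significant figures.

P(O2) = 751 − 27.6 = 723.4 torr
n(O2) = PV/RT = (723.4 × 0.04490) / (62.36 × 300.75) = 0.001732 mol
n(H2O2) = (2/1) × 0.001732 = 0.003464 mol
m(H2O2) = 0.003464 × 34.01 = 0.1178 g
%H2O2 = 0.1178 / 0.173 × 100 = 68.09%

68.1 %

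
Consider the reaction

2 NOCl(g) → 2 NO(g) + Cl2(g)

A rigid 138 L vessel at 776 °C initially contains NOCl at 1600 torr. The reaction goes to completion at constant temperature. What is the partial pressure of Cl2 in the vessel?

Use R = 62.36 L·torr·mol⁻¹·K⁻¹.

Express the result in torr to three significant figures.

n(NOCl)₀ = PV/RT = (1600 × 138) / (62.36 × 1049.15) = 3.375 mol
n(Cl2) = (1/2) × 3.375 = 1.688 mol
P(Cl2) = nRT/V = 1.688 × 62.36 × 1049.15 / 138 = 800.3 torr

800 torr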